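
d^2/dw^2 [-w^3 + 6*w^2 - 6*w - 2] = 12 - 6*w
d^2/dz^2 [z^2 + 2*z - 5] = 2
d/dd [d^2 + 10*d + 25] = 2*d + 10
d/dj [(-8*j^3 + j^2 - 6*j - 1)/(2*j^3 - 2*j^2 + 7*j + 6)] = (14*j^4 - 88*j^3 - 143*j^2 + 8*j - 29)/(4*j^6 - 8*j^5 + 32*j^4 - 4*j^3 + 25*j^2 + 84*j + 36)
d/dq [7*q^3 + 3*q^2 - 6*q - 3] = 21*q^2 + 6*q - 6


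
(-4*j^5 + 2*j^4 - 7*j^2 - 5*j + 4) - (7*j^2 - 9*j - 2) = -4*j^5 + 2*j^4 - 14*j^2 + 4*j + 6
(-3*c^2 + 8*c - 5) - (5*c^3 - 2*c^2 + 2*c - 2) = -5*c^3 - c^2 + 6*c - 3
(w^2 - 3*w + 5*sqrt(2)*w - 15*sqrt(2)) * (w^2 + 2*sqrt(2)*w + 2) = w^4 - 3*w^3 + 7*sqrt(2)*w^3 - 21*sqrt(2)*w^2 + 22*w^2 - 66*w + 10*sqrt(2)*w - 30*sqrt(2)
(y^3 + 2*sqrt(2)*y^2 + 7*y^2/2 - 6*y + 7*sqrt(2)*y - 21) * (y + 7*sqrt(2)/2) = y^4 + 7*y^3/2 + 11*sqrt(2)*y^3/2 + 8*y^2 + 77*sqrt(2)*y^2/4 - 21*sqrt(2)*y + 28*y - 147*sqrt(2)/2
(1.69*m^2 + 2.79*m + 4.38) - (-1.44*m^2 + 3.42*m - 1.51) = 3.13*m^2 - 0.63*m + 5.89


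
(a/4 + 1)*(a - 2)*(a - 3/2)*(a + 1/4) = a^4/4 + 3*a^3/16 - 87*a^2/32 + 37*a/16 + 3/4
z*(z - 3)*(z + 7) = z^3 + 4*z^2 - 21*z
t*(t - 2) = t^2 - 2*t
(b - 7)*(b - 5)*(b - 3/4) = b^3 - 51*b^2/4 + 44*b - 105/4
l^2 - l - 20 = (l - 5)*(l + 4)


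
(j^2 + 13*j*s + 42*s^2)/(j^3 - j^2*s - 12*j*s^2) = (-j^2 - 13*j*s - 42*s^2)/(j*(-j^2 + j*s + 12*s^2))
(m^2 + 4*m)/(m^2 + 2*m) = (m + 4)/(m + 2)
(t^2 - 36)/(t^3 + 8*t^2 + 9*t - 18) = (t - 6)/(t^2 + 2*t - 3)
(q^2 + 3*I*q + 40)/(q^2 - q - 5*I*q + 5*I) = (q + 8*I)/(q - 1)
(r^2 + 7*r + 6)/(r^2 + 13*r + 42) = (r + 1)/(r + 7)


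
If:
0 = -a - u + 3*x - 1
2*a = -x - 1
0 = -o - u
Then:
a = -x/2 - 1/2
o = 1/2 - 7*x/2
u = 7*x/2 - 1/2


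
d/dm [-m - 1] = -1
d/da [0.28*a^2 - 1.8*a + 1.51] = 0.56*a - 1.8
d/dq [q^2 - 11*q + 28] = 2*q - 11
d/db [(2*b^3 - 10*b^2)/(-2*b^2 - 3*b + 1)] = 4*b*(-b^3 - 3*b^2 + 9*b - 5)/(4*b^4 + 12*b^3 + 5*b^2 - 6*b + 1)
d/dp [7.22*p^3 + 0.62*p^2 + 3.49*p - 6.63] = 21.66*p^2 + 1.24*p + 3.49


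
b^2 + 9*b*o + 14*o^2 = (b + 2*o)*(b + 7*o)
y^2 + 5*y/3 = y*(y + 5/3)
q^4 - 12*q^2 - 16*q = q*(q - 4)*(q + 2)^2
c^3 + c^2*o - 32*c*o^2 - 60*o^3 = (c - 6*o)*(c + 2*o)*(c + 5*o)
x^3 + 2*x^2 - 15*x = x*(x - 3)*(x + 5)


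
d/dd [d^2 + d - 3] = 2*d + 1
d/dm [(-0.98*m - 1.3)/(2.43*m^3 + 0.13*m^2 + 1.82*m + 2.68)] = (4.7628*m^3 + 9.6044*m^2 + 0.338*m - 0.2604)/(5.9049*m^6 + 0.6318*m^5 + 8.8621*m^4 + 13.498*m^3 + 4.0092*m^2 + 9.7552*m + 7.1824)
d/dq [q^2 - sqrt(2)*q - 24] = 2*q - sqrt(2)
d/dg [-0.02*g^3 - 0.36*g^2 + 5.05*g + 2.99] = -0.06*g^2 - 0.72*g + 5.05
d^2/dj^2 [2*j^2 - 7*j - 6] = 4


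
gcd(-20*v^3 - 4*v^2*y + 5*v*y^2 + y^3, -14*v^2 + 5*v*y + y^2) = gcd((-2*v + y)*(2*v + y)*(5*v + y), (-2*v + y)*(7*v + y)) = -2*v + y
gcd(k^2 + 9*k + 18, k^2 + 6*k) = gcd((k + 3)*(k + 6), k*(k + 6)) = k + 6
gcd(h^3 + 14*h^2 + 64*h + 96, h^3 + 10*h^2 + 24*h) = h^2 + 10*h + 24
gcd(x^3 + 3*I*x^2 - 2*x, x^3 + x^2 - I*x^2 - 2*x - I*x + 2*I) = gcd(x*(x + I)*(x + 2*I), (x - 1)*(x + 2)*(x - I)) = 1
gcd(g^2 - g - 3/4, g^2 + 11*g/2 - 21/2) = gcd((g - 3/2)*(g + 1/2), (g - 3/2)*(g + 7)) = g - 3/2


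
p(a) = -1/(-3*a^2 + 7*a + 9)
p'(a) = -(6*a - 7)/(-3*a^2 + 7*a + 9)^2 = (7 - 6*a)/(-3*a^2 + 7*a + 9)^2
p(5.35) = 0.03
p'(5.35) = -0.02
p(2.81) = -0.20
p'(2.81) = -0.40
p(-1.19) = 0.28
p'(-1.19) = 1.10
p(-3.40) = 0.02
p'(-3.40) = 0.01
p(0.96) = -0.08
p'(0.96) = 0.01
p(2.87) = -0.23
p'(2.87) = -0.53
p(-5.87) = 0.01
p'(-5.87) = 0.00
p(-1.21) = 0.26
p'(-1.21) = 0.96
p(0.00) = -0.11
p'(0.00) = 0.09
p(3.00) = -0.33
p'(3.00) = -1.22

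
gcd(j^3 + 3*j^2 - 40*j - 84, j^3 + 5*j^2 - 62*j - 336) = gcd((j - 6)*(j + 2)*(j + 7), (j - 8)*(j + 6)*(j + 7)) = j + 7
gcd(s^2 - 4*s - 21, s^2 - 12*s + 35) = s - 7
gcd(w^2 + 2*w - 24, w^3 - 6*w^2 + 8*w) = w - 4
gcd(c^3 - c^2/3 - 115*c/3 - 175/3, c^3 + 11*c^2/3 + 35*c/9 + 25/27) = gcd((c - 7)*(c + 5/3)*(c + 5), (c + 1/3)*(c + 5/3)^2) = c + 5/3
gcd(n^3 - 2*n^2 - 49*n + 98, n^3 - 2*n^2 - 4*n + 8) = n - 2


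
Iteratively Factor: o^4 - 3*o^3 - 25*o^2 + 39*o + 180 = (o - 5)*(o^3 + 2*o^2 - 15*o - 36) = (o - 5)*(o + 3)*(o^2 - o - 12) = (o - 5)*(o + 3)^2*(o - 4)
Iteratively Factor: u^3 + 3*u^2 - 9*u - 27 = (u - 3)*(u^2 + 6*u + 9) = (u - 3)*(u + 3)*(u + 3)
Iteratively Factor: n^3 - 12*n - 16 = (n + 2)*(n^2 - 2*n - 8) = (n + 2)^2*(n - 4)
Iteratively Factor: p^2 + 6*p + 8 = (p + 4)*(p + 2)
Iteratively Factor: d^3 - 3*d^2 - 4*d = (d - 4)*(d^2 + d) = (d - 4)*(d + 1)*(d)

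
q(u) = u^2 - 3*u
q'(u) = 2*u - 3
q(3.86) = 3.32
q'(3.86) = 4.72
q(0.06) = -0.18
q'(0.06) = -2.88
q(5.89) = 17.02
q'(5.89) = 8.78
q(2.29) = -1.63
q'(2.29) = 1.58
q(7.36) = 32.09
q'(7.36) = 11.72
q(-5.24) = 43.18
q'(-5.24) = -13.48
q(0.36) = -0.95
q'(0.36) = -2.28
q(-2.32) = 12.34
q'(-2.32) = -7.64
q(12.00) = 108.00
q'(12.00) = 21.00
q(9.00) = 54.00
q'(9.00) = 15.00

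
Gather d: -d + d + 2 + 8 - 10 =0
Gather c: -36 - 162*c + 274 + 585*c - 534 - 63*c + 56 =360*c - 240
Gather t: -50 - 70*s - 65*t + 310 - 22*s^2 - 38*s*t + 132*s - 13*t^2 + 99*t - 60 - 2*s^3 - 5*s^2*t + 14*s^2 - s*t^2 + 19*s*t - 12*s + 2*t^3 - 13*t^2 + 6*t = -2*s^3 - 8*s^2 + 50*s + 2*t^3 + t^2*(-s - 26) + t*(-5*s^2 - 19*s + 40) + 200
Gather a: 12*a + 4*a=16*a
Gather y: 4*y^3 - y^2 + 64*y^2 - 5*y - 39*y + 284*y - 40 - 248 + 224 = 4*y^3 + 63*y^2 + 240*y - 64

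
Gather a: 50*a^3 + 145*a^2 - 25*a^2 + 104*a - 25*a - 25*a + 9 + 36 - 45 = 50*a^3 + 120*a^2 + 54*a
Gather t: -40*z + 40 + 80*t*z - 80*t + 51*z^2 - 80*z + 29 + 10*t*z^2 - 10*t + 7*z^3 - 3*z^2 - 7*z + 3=t*(10*z^2 + 80*z - 90) + 7*z^3 + 48*z^2 - 127*z + 72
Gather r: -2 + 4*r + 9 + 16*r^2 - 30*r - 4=16*r^2 - 26*r + 3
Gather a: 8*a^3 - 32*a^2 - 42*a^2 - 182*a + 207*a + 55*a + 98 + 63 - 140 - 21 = 8*a^3 - 74*a^2 + 80*a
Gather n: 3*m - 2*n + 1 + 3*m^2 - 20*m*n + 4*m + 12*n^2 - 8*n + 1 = 3*m^2 + 7*m + 12*n^2 + n*(-20*m - 10) + 2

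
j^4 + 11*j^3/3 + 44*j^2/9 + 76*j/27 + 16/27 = (j + 2/3)^2*(j + 1)*(j + 4/3)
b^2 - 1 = (b - 1)*(b + 1)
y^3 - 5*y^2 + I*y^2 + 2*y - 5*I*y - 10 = (y - 5)*(y - I)*(y + 2*I)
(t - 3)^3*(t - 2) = t^4 - 11*t^3 + 45*t^2 - 81*t + 54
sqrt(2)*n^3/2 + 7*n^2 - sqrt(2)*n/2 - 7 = (n - 1)*(n + 7*sqrt(2))*(sqrt(2)*n/2 + sqrt(2)/2)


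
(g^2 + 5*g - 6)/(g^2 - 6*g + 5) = (g + 6)/(g - 5)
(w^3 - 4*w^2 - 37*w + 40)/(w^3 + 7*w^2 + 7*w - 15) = (w - 8)/(w + 3)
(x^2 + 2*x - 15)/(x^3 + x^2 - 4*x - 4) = (x^2 + 2*x - 15)/(x^3 + x^2 - 4*x - 4)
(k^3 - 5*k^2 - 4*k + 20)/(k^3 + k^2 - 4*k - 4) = (k - 5)/(k + 1)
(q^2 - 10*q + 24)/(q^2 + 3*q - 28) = (q - 6)/(q + 7)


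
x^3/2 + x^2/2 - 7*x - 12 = (x/2 + 1)*(x - 4)*(x + 3)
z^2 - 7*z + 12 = (z - 4)*(z - 3)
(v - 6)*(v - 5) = v^2 - 11*v + 30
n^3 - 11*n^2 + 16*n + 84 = (n - 7)*(n - 6)*(n + 2)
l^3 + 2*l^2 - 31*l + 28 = (l - 4)*(l - 1)*(l + 7)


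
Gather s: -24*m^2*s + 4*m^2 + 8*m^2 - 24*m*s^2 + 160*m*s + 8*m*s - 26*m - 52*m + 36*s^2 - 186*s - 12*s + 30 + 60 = 12*m^2 - 78*m + s^2*(36 - 24*m) + s*(-24*m^2 + 168*m - 198) + 90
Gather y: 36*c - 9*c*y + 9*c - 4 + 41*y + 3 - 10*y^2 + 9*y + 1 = 45*c - 10*y^2 + y*(50 - 9*c)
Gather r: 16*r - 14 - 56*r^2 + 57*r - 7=-56*r^2 + 73*r - 21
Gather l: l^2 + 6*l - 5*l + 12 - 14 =l^2 + l - 2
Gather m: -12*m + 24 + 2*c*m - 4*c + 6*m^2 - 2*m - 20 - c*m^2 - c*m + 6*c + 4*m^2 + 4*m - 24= 2*c + m^2*(10 - c) + m*(c - 10) - 20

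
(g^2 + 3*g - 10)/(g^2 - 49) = (g^2 + 3*g - 10)/(g^2 - 49)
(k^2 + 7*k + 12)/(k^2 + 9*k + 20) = (k + 3)/(k + 5)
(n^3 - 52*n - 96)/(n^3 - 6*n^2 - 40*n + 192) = (n + 2)/(n - 4)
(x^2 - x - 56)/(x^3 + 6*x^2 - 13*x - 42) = (x - 8)/(x^2 - x - 6)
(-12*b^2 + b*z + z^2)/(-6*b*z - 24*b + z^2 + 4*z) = (12*b^2 - b*z - z^2)/(6*b*z + 24*b - z^2 - 4*z)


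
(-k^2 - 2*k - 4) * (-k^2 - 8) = k^4 + 2*k^3 + 12*k^2 + 16*k + 32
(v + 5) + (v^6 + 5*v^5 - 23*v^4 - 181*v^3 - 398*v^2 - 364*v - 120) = v^6 + 5*v^5 - 23*v^4 - 181*v^3 - 398*v^2 - 363*v - 115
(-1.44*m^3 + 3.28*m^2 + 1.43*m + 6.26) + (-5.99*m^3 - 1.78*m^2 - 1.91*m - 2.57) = -7.43*m^3 + 1.5*m^2 - 0.48*m + 3.69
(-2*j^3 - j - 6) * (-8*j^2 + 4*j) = 16*j^5 - 8*j^4 + 8*j^3 + 44*j^2 - 24*j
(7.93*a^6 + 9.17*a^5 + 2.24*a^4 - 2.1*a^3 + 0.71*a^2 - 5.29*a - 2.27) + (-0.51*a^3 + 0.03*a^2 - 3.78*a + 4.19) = 7.93*a^6 + 9.17*a^5 + 2.24*a^4 - 2.61*a^3 + 0.74*a^2 - 9.07*a + 1.92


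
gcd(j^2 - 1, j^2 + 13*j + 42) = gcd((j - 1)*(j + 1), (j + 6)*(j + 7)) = 1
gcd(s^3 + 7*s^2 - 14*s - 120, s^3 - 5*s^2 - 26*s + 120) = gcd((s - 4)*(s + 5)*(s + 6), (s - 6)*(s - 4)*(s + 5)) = s^2 + s - 20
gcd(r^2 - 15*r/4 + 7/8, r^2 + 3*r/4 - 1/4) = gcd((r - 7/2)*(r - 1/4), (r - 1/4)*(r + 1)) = r - 1/4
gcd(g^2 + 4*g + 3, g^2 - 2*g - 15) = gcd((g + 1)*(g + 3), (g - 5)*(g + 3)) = g + 3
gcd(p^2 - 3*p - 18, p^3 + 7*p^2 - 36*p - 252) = p - 6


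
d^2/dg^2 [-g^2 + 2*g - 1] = -2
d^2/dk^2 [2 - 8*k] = 0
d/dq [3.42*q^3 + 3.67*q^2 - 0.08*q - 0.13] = 10.26*q^2 + 7.34*q - 0.08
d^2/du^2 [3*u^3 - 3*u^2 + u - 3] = 18*u - 6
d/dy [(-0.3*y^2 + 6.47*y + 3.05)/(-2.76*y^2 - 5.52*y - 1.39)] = (19.5132*y^2 + 17.67*y + 7.8427)/(7.6176*y^4 + 30.4704*y^3 + 38.1432*y^2 + 15.3456*y + 1.9321)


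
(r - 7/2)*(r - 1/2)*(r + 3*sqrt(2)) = r^3 - 4*r^2 + 3*sqrt(2)*r^2 - 12*sqrt(2)*r + 7*r/4 + 21*sqrt(2)/4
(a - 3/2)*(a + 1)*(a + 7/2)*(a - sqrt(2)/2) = a^4 - sqrt(2)*a^3/2 + 3*a^3 - 13*a^2/4 - 3*sqrt(2)*a^2/2 - 21*a/4 + 13*sqrt(2)*a/8 + 21*sqrt(2)/8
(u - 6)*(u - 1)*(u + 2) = u^3 - 5*u^2 - 8*u + 12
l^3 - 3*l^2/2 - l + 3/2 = (l - 3/2)*(l - 1)*(l + 1)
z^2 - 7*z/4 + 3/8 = (z - 3/2)*(z - 1/4)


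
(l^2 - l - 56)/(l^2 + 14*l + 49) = (l - 8)/(l + 7)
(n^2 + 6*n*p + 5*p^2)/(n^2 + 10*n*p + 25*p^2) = (n + p)/(n + 5*p)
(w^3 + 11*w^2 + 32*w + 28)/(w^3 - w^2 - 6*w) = (w^2 + 9*w + 14)/(w*(w - 3))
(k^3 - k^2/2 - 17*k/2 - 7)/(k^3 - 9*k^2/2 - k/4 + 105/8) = 4*(k^2 + 3*k + 2)/(4*k^2 - 4*k - 15)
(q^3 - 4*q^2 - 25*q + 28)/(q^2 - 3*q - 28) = q - 1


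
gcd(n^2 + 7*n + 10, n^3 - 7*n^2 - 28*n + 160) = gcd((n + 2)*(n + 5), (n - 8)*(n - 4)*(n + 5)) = n + 5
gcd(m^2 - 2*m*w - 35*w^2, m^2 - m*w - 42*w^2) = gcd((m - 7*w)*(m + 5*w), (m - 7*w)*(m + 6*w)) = -m + 7*w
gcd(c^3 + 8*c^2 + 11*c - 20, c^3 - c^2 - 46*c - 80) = c + 5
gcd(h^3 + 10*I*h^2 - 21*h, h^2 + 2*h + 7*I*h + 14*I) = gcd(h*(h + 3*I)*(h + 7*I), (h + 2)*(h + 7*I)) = h + 7*I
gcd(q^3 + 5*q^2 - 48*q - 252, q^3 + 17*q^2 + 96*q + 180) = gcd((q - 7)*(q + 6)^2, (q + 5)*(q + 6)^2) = q^2 + 12*q + 36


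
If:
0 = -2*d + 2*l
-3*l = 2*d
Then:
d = 0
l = 0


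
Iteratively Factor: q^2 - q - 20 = (q - 5)*(q + 4)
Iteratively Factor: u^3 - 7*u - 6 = (u + 1)*(u^2 - u - 6) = (u - 3)*(u + 1)*(u + 2)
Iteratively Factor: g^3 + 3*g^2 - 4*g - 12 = (g - 2)*(g^2 + 5*g + 6) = (g - 2)*(g + 2)*(g + 3)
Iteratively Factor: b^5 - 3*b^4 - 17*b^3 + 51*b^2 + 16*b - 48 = (b - 4)*(b^4 + b^3 - 13*b^2 - b + 12) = (b - 4)*(b + 4)*(b^3 - 3*b^2 - b + 3) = (b - 4)*(b - 3)*(b + 4)*(b^2 - 1) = (b - 4)*(b - 3)*(b + 1)*(b + 4)*(b - 1)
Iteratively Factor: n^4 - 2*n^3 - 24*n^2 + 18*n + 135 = (n - 5)*(n^3 + 3*n^2 - 9*n - 27) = (n - 5)*(n - 3)*(n^2 + 6*n + 9) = (n - 5)*(n - 3)*(n + 3)*(n + 3)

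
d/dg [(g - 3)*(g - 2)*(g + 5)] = 3*g^2 - 19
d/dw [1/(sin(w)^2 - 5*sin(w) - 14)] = (5 - 2*sin(w))*cos(w)/((sin(w) - 7)^2*(sin(w) + 2)^2)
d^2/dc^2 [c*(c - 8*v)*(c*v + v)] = 2*v*(3*c - 8*v + 1)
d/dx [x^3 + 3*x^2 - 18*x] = 3*x^2 + 6*x - 18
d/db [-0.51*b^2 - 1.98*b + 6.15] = -1.02*b - 1.98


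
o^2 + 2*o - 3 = (o - 1)*(o + 3)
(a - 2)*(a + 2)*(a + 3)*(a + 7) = a^4 + 10*a^3 + 17*a^2 - 40*a - 84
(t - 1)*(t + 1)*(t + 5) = t^3 + 5*t^2 - t - 5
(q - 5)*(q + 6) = q^2 + q - 30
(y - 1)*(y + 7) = y^2 + 6*y - 7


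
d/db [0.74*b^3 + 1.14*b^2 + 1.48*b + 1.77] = 2.22*b^2 + 2.28*b + 1.48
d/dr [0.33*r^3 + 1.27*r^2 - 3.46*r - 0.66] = 0.99*r^2 + 2.54*r - 3.46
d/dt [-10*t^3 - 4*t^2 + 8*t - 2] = -30*t^2 - 8*t + 8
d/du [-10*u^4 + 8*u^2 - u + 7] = -40*u^3 + 16*u - 1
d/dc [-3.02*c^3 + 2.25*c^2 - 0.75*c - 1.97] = -9.06*c^2 + 4.5*c - 0.75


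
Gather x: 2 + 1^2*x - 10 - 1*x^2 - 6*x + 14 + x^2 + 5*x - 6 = 0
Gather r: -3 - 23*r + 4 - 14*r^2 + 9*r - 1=-14*r^2 - 14*r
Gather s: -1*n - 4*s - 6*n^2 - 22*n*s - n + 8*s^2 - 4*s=-6*n^2 - 2*n + 8*s^2 + s*(-22*n - 8)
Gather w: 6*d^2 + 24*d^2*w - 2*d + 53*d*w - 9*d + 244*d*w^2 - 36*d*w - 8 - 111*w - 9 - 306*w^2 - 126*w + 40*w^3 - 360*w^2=6*d^2 - 11*d + 40*w^3 + w^2*(244*d - 666) + w*(24*d^2 + 17*d - 237) - 17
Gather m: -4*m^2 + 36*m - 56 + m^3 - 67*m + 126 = m^3 - 4*m^2 - 31*m + 70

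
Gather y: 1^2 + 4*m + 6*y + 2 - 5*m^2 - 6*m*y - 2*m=-5*m^2 + 2*m + y*(6 - 6*m) + 3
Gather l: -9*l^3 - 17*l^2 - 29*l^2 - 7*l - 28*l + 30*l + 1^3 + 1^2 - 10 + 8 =-9*l^3 - 46*l^2 - 5*l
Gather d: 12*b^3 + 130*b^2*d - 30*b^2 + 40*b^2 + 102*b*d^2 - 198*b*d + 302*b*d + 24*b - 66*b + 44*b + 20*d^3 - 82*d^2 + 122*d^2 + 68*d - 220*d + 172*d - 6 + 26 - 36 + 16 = 12*b^3 + 10*b^2 + 2*b + 20*d^3 + d^2*(102*b + 40) + d*(130*b^2 + 104*b + 20)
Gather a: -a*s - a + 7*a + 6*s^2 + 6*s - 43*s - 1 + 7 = a*(6 - s) + 6*s^2 - 37*s + 6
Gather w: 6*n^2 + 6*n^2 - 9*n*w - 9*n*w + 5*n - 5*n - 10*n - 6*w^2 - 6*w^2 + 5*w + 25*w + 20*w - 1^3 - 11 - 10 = 12*n^2 - 10*n - 12*w^2 + w*(50 - 18*n) - 22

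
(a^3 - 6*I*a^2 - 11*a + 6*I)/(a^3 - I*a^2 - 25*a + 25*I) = (a^2 - 5*I*a - 6)/(a^2 - 25)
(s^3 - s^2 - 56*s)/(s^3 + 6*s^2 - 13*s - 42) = s*(s - 8)/(s^2 - s - 6)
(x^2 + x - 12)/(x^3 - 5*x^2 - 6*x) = (-x^2 - x + 12)/(x*(-x^2 + 5*x + 6))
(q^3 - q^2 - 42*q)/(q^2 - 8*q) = (q^2 - q - 42)/(q - 8)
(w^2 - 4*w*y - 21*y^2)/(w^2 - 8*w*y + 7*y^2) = (-w - 3*y)/(-w + y)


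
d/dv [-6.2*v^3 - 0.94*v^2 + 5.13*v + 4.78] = -18.6*v^2 - 1.88*v + 5.13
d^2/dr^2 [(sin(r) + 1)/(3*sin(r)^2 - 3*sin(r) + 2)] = (-81*sin(r)^5 - 45*sin(r)^4 + 63*sin(r)^2 + 23*sin(r)/4 - 171*sin(3*r)/4 + 9*sin(5*r)/2 + 18)/(3*sin(r)^2 - 3*sin(r) + 2)^3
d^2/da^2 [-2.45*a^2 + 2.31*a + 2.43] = -4.90000000000000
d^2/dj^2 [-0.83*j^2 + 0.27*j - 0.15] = -1.66000000000000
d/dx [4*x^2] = 8*x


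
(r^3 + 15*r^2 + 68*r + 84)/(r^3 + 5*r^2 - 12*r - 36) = (r + 7)/(r - 3)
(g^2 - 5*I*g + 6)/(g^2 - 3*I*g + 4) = (g - 6*I)/(g - 4*I)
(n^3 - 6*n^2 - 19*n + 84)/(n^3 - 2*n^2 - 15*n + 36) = (n - 7)/(n - 3)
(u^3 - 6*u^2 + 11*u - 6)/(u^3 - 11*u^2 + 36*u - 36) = (u - 1)/(u - 6)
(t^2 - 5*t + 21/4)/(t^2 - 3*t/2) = (t - 7/2)/t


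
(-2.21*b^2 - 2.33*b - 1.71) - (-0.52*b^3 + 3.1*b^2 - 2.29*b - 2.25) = 0.52*b^3 - 5.31*b^2 - 0.04*b + 0.54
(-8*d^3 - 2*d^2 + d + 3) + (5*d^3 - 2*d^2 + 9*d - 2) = -3*d^3 - 4*d^2 + 10*d + 1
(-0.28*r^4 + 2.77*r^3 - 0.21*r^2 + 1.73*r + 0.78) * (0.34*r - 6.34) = -0.0952*r^5 + 2.717*r^4 - 17.6332*r^3 + 1.9196*r^2 - 10.703*r - 4.9452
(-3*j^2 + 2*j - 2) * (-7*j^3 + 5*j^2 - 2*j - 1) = 21*j^5 - 29*j^4 + 30*j^3 - 11*j^2 + 2*j + 2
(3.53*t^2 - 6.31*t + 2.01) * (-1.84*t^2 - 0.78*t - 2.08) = -6.4952*t^4 + 8.857*t^3 - 6.119*t^2 + 11.557*t - 4.1808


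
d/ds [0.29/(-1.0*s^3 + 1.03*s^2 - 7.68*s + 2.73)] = (0.87*s^2 - 0.5974*s + 2.2272)/(1.0*s^3 - 1.03*s^2 + 7.68*s - 2.73)^2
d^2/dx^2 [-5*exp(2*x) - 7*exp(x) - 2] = (-20*exp(x) - 7)*exp(x)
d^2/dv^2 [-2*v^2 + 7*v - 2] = -4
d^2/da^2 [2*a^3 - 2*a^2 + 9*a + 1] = 12*a - 4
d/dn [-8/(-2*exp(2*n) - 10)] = -8*exp(2*n)/(exp(2*n) + 5)^2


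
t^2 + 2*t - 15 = (t - 3)*(t + 5)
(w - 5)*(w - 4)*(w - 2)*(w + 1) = w^4 - 10*w^3 + 27*w^2 - 2*w - 40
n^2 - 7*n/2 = n*(n - 7/2)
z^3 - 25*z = z*(z - 5)*(z + 5)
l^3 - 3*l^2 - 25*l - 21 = (l - 7)*(l + 1)*(l + 3)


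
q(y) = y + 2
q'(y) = 1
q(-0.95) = 1.05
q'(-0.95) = 1.00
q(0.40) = 2.40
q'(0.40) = 1.00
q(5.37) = 7.37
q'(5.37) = 1.00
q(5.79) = 7.79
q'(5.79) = 1.00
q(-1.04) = 0.96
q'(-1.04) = 1.00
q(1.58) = 3.58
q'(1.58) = 1.00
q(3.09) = 5.09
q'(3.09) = 1.00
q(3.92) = 5.92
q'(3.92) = 1.00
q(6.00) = 8.00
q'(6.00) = 1.00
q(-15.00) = -13.00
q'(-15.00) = 1.00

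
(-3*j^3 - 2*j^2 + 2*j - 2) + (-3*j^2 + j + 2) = -3*j^3 - 5*j^2 + 3*j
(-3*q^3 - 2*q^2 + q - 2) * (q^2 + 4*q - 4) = -3*q^5 - 14*q^4 + 5*q^3 + 10*q^2 - 12*q + 8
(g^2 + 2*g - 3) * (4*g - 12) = 4*g^3 - 4*g^2 - 36*g + 36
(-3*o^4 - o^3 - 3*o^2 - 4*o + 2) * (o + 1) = -3*o^5 - 4*o^4 - 4*o^3 - 7*o^2 - 2*o + 2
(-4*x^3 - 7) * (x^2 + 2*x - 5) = -4*x^5 - 8*x^4 + 20*x^3 - 7*x^2 - 14*x + 35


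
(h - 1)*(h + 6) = h^2 + 5*h - 6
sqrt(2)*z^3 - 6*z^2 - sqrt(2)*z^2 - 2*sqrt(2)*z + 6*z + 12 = (z - 2)*(z - 3*sqrt(2))*(sqrt(2)*z + sqrt(2))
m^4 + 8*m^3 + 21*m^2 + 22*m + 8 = (m + 1)^2*(m + 2)*(m + 4)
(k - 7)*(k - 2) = k^2 - 9*k + 14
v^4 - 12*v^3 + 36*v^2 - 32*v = v*(v - 8)*(v - 2)^2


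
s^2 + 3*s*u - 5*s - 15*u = (s - 5)*(s + 3*u)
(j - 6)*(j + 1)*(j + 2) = j^3 - 3*j^2 - 16*j - 12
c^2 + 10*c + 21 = (c + 3)*(c + 7)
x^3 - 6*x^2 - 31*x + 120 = (x - 8)*(x - 3)*(x + 5)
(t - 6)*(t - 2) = t^2 - 8*t + 12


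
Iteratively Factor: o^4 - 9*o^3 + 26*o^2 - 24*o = (o - 2)*(o^3 - 7*o^2 + 12*o) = o*(o - 2)*(o^2 - 7*o + 12) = o*(o - 3)*(o - 2)*(o - 4)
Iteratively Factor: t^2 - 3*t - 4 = (t - 4)*(t + 1)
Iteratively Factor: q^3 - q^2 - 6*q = (q - 3)*(q^2 + 2*q) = q*(q - 3)*(q + 2)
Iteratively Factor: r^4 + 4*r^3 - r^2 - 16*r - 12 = (r + 1)*(r^3 + 3*r^2 - 4*r - 12) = (r + 1)*(r + 3)*(r^2 - 4) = (r - 2)*(r + 1)*(r + 3)*(r + 2)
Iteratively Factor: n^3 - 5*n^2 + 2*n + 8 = (n + 1)*(n^2 - 6*n + 8) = (n - 4)*(n + 1)*(n - 2)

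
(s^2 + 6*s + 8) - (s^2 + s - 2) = 5*s + 10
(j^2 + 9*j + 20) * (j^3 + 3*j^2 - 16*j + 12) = j^5 + 12*j^4 + 31*j^3 - 72*j^2 - 212*j + 240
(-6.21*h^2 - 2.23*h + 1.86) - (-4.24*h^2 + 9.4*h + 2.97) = -1.97*h^2 - 11.63*h - 1.11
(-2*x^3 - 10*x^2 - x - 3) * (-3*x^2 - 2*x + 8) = 6*x^5 + 34*x^4 + 7*x^3 - 69*x^2 - 2*x - 24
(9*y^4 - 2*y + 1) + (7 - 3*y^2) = 9*y^4 - 3*y^2 - 2*y + 8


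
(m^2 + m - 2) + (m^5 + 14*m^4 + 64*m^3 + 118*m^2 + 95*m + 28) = m^5 + 14*m^4 + 64*m^3 + 119*m^2 + 96*m + 26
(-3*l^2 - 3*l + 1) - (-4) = -3*l^2 - 3*l + 5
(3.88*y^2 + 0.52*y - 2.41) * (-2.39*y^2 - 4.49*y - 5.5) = -9.2732*y^4 - 18.664*y^3 - 17.9149*y^2 + 7.9609*y + 13.255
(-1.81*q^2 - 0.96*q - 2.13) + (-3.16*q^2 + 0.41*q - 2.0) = -4.97*q^2 - 0.55*q - 4.13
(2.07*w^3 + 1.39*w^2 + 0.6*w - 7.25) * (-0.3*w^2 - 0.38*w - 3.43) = -0.621*w^5 - 1.2036*w^4 - 7.8083*w^3 - 2.8207*w^2 + 0.697*w + 24.8675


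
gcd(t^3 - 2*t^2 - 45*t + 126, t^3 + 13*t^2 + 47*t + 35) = t + 7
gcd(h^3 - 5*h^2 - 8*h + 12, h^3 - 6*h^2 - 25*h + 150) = h - 6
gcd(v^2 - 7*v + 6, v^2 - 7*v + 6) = v^2 - 7*v + 6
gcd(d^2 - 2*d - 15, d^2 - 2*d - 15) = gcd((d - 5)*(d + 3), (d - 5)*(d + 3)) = d^2 - 2*d - 15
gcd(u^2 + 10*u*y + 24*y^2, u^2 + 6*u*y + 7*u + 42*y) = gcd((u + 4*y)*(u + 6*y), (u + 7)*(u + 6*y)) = u + 6*y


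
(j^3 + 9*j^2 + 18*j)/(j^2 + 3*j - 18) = j*(j + 3)/(j - 3)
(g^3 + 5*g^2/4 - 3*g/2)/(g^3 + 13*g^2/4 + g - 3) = g/(g + 2)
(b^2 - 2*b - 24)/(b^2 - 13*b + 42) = (b + 4)/(b - 7)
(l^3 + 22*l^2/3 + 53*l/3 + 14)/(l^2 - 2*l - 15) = (3*l^2 + 13*l + 14)/(3*(l - 5))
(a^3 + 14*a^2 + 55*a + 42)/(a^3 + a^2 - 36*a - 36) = (a + 7)/(a - 6)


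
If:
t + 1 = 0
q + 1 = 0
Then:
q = -1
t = -1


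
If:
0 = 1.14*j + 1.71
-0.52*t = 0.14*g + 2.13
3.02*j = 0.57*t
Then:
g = 14.30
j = -1.50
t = -7.95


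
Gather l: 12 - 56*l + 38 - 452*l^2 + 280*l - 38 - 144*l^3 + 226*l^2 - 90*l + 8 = -144*l^3 - 226*l^2 + 134*l + 20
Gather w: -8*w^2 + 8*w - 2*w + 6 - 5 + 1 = -8*w^2 + 6*w + 2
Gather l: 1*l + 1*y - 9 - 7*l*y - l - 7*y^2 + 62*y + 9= -7*l*y - 7*y^2 + 63*y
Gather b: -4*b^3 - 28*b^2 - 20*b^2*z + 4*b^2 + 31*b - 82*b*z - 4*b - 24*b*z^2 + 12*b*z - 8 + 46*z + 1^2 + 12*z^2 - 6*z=-4*b^3 + b^2*(-20*z - 24) + b*(-24*z^2 - 70*z + 27) + 12*z^2 + 40*z - 7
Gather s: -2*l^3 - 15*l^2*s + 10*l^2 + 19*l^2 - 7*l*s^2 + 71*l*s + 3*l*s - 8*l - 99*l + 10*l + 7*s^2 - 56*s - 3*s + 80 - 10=-2*l^3 + 29*l^2 - 97*l + s^2*(7 - 7*l) + s*(-15*l^2 + 74*l - 59) + 70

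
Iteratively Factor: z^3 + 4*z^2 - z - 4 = (z + 1)*(z^2 + 3*z - 4) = (z + 1)*(z + 4)*(z - 1)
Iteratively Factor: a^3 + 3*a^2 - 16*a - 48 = (a - 4)*(a^2 + 7*a + 12) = (a - 4)*(a + 3)*(a + 4)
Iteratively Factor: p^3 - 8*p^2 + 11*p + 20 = (p - 4)*(p^2 - 4*p - 5) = (p - 4)*(p + 1)*(p - 5)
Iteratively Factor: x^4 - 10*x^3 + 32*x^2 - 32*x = (x)*(x^3 - 10*x^2 + 32*x - 32) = x*(x - 4)*(x^2 - 6*x + 8) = x*(x - 4)^2*(x - 2)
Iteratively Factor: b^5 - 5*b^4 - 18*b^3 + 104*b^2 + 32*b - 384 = (b + 2)*(b^4 - 7*b^3 - 4*b^2 + 112*b - 192) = (b - 4)*(b + 2)*(b^3 - 3*b^2 - 16*b + 48) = (b - 4)*(b + 2)*(b + 4)*(b^2 - 7*b + 12) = (b - 4)^2*(b + 2)*(b + 4)*(b - 3)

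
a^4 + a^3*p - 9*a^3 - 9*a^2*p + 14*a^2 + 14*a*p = a*(a - 7)*(a - 2)*(a + p)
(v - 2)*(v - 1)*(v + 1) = v^3 - 2*v^2 - v + 2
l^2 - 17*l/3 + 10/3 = (l - 5)*(l - 2/3)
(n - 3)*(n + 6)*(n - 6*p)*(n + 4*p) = n^4 - 2*n^3*p + 3*n^3 - 24*n^2*p^2 - 6*n^2*p - 18*n^2 - 72*n*p^2 + 36*n*p + 432*p^2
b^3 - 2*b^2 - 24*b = b*(b - 6)*(b + 4)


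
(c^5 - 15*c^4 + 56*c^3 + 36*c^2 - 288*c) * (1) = c^5 - 15*c^4 + 56*c^3 + 36*c^2 - 288*c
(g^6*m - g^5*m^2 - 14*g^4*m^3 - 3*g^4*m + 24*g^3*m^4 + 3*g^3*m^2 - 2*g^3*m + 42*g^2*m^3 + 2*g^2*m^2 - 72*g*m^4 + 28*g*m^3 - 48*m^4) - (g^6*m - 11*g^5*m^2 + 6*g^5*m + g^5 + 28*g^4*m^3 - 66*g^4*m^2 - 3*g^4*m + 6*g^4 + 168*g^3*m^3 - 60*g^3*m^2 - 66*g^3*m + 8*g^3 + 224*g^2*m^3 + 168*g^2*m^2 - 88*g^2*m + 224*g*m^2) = 10*g^5*m^2 - 6*g^5*m - g^5 - 42*g^4*m^3 + 66*g^4*m^2 - 6*g^4 + 24*g^3*m^4 - 168*g^3*m^3 + 63*g^3*m^2 + 64*g^3*m - 8*g^3 - 182*g^2*m^3 - 166*g^2*m^2 + 88*g^2*m - 72*g*m^4 + 28*g*m^3 - 224*g*m^2 - 48*m^4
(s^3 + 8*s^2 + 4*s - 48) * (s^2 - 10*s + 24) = s^5 - 2*s^4 - 52*s^3 + 104*s^2 + 576*s - 1152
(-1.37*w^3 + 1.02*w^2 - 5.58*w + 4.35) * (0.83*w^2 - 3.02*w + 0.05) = -1.1371*w^5 + 4.984*w^4 - 7.7803*w^3 + 20.5131*w^2 - 13.416*w + 0.2175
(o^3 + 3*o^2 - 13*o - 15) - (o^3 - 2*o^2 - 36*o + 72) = 5*o^2 + 23*o - 87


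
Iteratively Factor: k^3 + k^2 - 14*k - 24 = (k + 2)*(k^2 - k - 12) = (k + 2)*(k + 3)*(k - 4)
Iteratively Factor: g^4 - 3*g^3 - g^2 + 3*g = (g - 3)*(g^3 - g) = (g - 3)*(g - 1)*(g^2 + g) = (g - 3)*(g - 1)*(g + 1)*(g)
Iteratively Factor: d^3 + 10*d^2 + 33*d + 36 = (d + 4)*(d^2 + 6*d + 9) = (d + 3)*(d + 4)*(d + 3)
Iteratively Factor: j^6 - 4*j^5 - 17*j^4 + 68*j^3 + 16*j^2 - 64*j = (j - 4)*(j^5 - 17*j^3 + 16*j) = j*(j - 4)*(j^4 - 17*j^2 + 16) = j*(j - 4)*(j + 4)*(j^3 - 4*j^2 - j + 4) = j*(j - 4)^2*(j + 4)*(j^2 - 1) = j*(j - 4)^2*(j + 1)*(j + 4)*(j - 1)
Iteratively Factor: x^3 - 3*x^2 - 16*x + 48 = (x - 4)*(x^2 + x - 12) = (x - 4)*(x - 3)*(x + 4)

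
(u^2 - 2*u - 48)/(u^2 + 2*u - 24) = (u - 8)/(u - 4)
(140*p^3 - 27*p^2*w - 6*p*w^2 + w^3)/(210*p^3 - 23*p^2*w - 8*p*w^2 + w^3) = (4*p - w)/(6*p - w)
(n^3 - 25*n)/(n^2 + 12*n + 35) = n*(n - 5)/(n + 7)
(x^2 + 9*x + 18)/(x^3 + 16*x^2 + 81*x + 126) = 1/(x + 7)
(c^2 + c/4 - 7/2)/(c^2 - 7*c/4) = (c + 2)/c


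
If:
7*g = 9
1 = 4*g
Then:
No Solution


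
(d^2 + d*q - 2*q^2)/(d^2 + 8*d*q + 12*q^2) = (d - q)/(d + 6*q)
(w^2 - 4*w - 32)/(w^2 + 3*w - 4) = (w - 8)/(w - 1)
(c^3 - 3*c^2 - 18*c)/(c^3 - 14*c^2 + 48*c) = (c + 3)/(c - 8)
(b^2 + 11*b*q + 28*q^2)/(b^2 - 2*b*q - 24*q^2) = (-b - 7*q)/(-b + 6*q)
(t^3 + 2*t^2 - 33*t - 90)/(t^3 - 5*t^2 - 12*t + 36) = (t + 5)/(t - 2)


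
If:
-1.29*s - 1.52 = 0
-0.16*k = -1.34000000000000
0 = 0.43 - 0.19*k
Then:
No Solution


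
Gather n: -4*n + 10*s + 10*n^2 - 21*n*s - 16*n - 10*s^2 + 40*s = 10*n^2 + n*(-21*s - 20) - 10*s^2 + 50*s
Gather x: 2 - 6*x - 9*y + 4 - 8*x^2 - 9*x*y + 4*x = -8*x^2 + x*(-9*y - 2) - 9*y + 6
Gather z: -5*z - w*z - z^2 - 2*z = -z^2 + z*(-w - 7)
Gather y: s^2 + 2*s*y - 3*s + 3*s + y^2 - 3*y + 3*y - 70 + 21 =s^2 + 2*s*y + y^2 - 49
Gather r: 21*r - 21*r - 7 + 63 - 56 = 0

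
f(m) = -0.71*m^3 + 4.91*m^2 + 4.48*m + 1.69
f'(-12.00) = -420.08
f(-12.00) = 1881.85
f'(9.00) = -79.67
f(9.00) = -77.87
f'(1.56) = 14.62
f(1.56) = 17.93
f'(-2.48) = -32.97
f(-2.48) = 31.61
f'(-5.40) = -110.66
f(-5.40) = 232.47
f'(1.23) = 13.34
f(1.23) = 13.31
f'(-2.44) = -32.16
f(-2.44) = 30.30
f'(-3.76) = -62.56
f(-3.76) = 92.00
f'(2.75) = 15.38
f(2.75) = 36.38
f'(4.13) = 8.71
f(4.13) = 53.93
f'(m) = -2.13*m^2 + 9.82*m + 4.48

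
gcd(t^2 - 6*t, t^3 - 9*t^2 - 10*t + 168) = t - 6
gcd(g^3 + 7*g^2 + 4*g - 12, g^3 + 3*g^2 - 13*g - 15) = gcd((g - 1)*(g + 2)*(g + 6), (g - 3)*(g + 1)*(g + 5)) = 1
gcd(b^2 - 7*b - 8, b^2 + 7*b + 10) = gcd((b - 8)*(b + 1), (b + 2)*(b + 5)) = 1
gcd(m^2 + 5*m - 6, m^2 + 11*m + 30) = m + 6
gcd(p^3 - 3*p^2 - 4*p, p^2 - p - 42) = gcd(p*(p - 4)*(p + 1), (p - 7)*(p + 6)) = 1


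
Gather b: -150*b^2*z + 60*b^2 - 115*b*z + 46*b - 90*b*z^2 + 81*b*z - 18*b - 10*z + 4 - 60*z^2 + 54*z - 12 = b^2*(60 - 150*z) + b*(-90*z^2 - 34*z + 28) - 60*z^2 + 44*z - 8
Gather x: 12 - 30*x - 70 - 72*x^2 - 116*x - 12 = -72*x^2 - 146*x - 70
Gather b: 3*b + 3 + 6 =3*b + 9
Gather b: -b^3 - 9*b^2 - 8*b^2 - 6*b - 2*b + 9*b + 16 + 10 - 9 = -b^3 - 17*b^2 + b + 17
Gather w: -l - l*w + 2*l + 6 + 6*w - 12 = l + w*(6 - l) - 6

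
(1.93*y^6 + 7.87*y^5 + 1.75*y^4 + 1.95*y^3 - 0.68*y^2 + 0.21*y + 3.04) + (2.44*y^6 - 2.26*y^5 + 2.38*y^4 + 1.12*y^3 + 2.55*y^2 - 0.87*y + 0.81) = 4.37*y^6 + 5.61*y^5 + 4.13*y^4 + 3.07*y^3 + 1.87*y^2 - 0.66*y + 3.85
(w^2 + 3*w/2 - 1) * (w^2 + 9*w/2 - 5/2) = w^4 + 6*w^3 + 13*w^2/4 - 33*w/4 + 5/2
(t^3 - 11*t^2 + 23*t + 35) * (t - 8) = t^4 - 19*t^3 + 111*t^2 - 149*t - 280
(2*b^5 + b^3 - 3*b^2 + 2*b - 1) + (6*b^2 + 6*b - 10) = 2*b^5 + b^3 + 3*b^2 + 8*b - 11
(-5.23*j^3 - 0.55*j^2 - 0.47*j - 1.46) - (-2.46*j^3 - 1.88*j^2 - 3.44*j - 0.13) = -2.77*j^3 + 1.33*j^2 + 2.97*j - 1.33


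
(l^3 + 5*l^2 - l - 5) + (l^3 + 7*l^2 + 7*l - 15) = 2*l^3 + 12*l^2 + 6*l - 20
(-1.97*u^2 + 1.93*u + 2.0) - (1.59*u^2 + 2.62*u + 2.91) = -3.56*u^2 - 0.69*u - 0.91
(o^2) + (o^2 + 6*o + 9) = 2*o^2 + 6*o + 9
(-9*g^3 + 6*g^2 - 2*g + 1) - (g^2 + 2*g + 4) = -9*g^3 + 5*g^2 - 4*g - 3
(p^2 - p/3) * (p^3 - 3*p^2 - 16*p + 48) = p^5 - 10*p^4/3 - 15*p^3 + 160*p^2/3 - 16*p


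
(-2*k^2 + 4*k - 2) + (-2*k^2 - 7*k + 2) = -4*k^2 - 3*k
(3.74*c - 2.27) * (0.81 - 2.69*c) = -10.0606*c^2 + 9.1357*c - 1.8387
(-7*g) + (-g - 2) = -8*g - 2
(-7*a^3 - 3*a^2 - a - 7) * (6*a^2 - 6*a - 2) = -42*a^5 + 24*a^4 + 26*a^3 - 30*a^2 + 44*a + 14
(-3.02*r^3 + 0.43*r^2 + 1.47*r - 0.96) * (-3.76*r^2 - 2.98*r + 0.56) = 11.3552*r^5 + 7.3828*r^4 - 8.4998*r^3 - 0.530200000000001*r^2 + 3.684*r - 0.5376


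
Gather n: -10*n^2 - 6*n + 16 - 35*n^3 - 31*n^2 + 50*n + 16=-35*n^3 - 41*n^2 + 44*n + 32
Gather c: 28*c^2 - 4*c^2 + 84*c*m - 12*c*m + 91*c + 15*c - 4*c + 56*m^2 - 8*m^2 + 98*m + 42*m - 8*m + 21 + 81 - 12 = 24*c^2 + c*(72*m + 102) + 48*m^2 + 132*m + 90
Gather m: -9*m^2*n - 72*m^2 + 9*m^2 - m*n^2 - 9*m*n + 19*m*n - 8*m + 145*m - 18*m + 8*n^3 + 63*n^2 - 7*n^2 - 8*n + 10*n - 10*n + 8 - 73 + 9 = m^2*(-9*n - 63) + m*(-n^2 + 10*n + 119) + 8*n^3 + 56*n^2 - 8*n - 56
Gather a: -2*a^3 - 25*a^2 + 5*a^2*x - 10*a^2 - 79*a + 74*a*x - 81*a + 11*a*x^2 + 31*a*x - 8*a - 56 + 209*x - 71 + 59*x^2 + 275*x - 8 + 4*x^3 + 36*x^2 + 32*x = -2*a^3 + a^2*(5*x - 35) + a*(11*x^2 + 105*x - 168) + 4*x^3 + 95*x^2 + 516*x - 135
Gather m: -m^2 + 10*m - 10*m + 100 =100 - m^2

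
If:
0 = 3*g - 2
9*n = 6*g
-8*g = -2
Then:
No Solution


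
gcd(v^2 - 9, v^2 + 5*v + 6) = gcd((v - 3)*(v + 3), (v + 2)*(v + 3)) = v + 3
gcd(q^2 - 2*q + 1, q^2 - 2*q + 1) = q^2 - 2*q + 1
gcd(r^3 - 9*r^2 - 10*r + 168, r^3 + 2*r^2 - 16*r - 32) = r + 4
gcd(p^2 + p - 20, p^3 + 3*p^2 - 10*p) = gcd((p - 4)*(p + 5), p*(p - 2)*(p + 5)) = p + 5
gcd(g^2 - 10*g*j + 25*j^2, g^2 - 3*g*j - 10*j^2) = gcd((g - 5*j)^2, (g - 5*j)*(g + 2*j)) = g - 5*j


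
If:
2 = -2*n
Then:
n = -1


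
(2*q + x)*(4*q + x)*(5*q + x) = 40*q^3 + 38*q^2*x + 11*q*x^2 + x^3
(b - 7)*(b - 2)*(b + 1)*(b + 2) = b^4 - 6*b^3 - 11*b^2 + 24*b + 28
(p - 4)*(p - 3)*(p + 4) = p^3 - 3*p^2 - 16*p + 48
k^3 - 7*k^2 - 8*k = k*(k - 8)*(k + 1)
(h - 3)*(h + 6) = h^2 + 3*h - 18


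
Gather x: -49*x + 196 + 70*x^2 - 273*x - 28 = 70*x^2 - 322*x + 168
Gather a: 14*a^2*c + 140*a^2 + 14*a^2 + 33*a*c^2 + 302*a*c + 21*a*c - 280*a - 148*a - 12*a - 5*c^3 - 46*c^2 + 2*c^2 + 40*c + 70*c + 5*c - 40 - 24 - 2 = a^2*(14*c + 154) + a*(33*c^2 + 323*c - 440) - 5*c^3 - 44*c^2 + 115*c - 66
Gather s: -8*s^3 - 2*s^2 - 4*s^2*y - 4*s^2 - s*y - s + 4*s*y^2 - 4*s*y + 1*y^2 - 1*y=-8*s^3 + s^2*(-4*y - 6) + s*(4*y^2 - 5*y - 1) + y^2 - y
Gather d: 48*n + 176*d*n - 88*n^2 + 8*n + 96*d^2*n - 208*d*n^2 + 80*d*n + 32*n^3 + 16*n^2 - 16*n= 96*d^2*n + d*(-208*n^2 + 256*n) + 32*n^3 - 72*n^2 + 40*n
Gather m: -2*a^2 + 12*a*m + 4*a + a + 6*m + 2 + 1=-2*a^2 + 5*a + m*(12*a + 6) + 3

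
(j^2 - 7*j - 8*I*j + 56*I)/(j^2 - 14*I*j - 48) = (j - 7)/(j - 6*I)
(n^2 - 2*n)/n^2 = (n - 2)/n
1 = 1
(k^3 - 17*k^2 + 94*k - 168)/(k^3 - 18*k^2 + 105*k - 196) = (k - 6)/(k - 7)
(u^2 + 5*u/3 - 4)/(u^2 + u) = (u^2 + 5*u/3 - 4)/(u*(u + 1))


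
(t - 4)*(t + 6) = t^2 + 2*t - 24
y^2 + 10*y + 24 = (y + 4)*(y + 6)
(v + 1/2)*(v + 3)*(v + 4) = v^3 + 15*v^2/2 + 31*v/2 + 6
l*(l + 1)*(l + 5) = l^3 + 6*l^2 + 5*l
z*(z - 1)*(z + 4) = z^3 + 3*z^2 - 4*z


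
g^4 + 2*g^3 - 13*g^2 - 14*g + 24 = (g - 3)*(g - 1)*(g + 2)*(g + 4)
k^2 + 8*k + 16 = (k + 4)^2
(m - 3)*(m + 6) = m^2 + 3*m - 18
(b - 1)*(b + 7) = b^2 + 6*b - 7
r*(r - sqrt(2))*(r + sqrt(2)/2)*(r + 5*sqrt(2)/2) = r^4 + 2*sqrt(2)*r^3 - 7*r^2/2 - 5*sqrt(2)*r/2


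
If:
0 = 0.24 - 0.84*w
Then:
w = 0.29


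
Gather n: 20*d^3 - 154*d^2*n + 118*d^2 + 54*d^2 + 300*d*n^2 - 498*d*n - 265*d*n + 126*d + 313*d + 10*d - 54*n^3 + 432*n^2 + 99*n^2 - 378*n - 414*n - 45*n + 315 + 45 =20*d^3 + 172*d^2 + 449*d - 54*n^3 + n^2*(300*d + 531) + n*(-154*d^2 - 763*d - 837) + 360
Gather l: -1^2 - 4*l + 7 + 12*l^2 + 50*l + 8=12*l^2 + 46*l + 14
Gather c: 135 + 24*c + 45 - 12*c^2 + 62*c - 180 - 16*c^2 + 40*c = -28*c^2 + 126*c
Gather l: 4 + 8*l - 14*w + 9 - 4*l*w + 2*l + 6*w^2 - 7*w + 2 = l*(10 - 4*w) + 6*w^2 - 21*w + 15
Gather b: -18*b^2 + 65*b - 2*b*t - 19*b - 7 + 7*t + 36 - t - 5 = -18*b^2 + b*(46 - 2*t) + 6*t + 24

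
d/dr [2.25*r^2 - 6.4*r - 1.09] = 4.5*r - 6.4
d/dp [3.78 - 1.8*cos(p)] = 1.8*sin(p)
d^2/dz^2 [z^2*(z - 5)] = 6*z - 10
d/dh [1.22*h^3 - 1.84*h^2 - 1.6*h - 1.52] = 3.66*h^2 - 3.68*h - 1.6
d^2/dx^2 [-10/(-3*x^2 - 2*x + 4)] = 20*(-9*x^2 - 6*x + 4*(3*x + 1)^2 + 12)/(3*x^2 + 2*x - 4)^3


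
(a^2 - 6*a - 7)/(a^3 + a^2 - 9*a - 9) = (a - 7)/(a^2 - 9)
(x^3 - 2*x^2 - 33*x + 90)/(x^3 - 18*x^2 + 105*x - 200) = (x^2 + 3*x - 18)/(x^2 - 13*x + 40)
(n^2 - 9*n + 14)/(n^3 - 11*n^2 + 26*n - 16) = (n - 7)/(n^2 - 9*n + 8)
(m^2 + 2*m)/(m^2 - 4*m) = (m + 2)/(m - 4)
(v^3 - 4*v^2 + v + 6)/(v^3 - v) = (v^2 - 5*v + 6)/(v*(v - 1))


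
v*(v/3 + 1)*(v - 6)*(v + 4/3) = v^4/3 - 5*v^3/9 - 22*v^2/3 - 8*v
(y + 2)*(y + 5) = y^2 + 7*y + 10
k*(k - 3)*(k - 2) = k^3 - 5*k^2 + 6*k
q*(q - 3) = q^2 - 3*q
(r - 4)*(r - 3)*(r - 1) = r^3 - 8*r^2 + 19*r - 12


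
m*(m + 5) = m^2 + 5*m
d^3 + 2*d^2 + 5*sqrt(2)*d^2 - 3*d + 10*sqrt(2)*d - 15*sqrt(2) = (d - 1)*(d + 3)*(d + 5*sqrt(2))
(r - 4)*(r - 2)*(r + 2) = r^3 - 4*r^2 - 4*r + 16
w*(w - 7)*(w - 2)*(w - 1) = w^4 - 10*w^3 + 23*w^2 - 14*w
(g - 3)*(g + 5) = g^2 + 2*g - 15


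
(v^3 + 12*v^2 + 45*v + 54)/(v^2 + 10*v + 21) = (v^2 + 9*v + 18)/(v + 7)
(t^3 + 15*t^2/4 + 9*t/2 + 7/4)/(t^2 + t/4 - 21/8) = 2*(t^2 + 2*t + 1)/(2*t - 3)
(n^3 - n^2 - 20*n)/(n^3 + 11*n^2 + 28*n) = (n - 5)/(n + 7)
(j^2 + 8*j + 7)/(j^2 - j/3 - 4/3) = 3*(j + 7)/(3*j - 4)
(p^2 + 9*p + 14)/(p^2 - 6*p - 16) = (p + 7)/(p - 8)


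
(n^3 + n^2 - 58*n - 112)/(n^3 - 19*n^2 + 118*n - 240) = (n^2 + 9*n + 14)/(n^2 - 11*n + 30)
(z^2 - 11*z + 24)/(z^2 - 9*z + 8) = (z - 3)/(z - 1)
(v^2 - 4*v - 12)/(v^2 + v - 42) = (v + 2)/(v + 7)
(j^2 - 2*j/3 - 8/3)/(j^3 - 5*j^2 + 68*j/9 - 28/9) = 3*(3*j + 4)/(9*j^2 - 27*j + 14)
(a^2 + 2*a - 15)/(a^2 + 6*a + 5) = (a - 3)/(a + 1)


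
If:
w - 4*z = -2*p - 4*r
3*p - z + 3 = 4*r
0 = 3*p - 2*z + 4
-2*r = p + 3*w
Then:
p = -86/37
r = -23/37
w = 44/37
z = -55/37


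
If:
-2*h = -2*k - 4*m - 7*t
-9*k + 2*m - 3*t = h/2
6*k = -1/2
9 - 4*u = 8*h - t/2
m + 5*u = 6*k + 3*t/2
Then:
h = 3574/3027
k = -1/12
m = 6023/24216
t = 221/1009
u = -2035/24216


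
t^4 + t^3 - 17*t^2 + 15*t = t*(t - 3)*(t - 1)*(t + 5)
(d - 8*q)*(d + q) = d^2 - 7*d*q - 8*q^2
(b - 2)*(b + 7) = b^2 + 5*b - 14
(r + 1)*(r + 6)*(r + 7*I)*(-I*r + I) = -I*r^4 + 7*r^3 - 6*I*r^3 + 42*r^2 + I*r^2 - 7*r + 6*I*r - 42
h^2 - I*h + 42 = (h - 7*I)*(h + 6*I)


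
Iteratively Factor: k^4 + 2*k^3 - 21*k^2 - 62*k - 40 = (k - 5)*(k^3 + 7*k^2 + 14*k + 8) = (k - 5)*(k + 1)*(k^2 + 6*k + 8) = (k - 5)*(k + 1)*(k + 2)*(k + 4)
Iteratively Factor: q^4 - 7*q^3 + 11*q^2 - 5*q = (q)*(q^3 - 7*q^2 + 11*q - 5) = q*(q - 1)*(q^2 - 6*q + 5) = q*(q - 5)*(q - 1)*(q - 1)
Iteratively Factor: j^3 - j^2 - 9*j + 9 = (j - 3)*(j^2 + 2*j - 3) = (j - 3)*(j + 3)*(j - 1)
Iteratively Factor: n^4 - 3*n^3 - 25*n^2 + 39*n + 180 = (n - 5)*(n^3 + 2*n^2 - 15*n - 36) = (n - 5)*(n - 4)*(n^2 + 6*n + 9) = (n - 5)*(n - 4)*(n + 3)*(n + 3)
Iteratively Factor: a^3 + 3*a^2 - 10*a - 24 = (a + 2)*(a^2 + a - 12) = (a + 2)*(a + 4)*(a - 3)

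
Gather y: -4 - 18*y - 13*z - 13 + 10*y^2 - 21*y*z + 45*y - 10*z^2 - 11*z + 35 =10*y^2 + y*(27 - 21*z) - 10*z^2 - 24*z + 18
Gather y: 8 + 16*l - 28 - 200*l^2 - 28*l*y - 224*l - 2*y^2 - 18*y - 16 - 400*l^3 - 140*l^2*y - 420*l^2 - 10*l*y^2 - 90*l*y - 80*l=-400*l^3 - 620*l^2 - 288*l + y^2*(-10*l - 2) + y*(-140*l^2 - 118*l - 18) - 36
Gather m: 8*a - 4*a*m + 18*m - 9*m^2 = 8*a - 9*m^2 + m*(18 - 4*a)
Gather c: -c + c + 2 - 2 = 0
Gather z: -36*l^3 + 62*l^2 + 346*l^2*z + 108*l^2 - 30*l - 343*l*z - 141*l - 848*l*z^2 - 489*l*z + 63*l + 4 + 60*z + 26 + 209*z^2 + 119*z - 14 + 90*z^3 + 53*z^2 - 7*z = -36*l^3 + 170*l^2 - 108*l + 90*z^3 + z^2*(262 - 848*l) + z*(346*l^2 - 832*l + 172) + 16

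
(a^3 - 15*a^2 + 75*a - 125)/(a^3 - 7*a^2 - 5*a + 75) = (a - 5)/(a + 3)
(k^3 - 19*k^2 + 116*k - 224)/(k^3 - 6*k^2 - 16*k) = (k^2 - 11*k + 28)/(k*(k + 2))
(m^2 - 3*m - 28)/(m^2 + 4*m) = (m - 7)/m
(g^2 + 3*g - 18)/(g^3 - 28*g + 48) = (g - 3)/(g^2 - 6*g + 8)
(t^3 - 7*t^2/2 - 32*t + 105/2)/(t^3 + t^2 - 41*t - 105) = (t - 3/2)/(t + 3)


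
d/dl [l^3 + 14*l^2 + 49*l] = 3*l^2 + 28*l + 49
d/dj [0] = 0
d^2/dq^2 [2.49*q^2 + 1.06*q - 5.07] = 4.98000000000000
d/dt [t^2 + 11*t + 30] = 2*t + 11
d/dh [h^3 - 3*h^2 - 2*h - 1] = 3*h^2 - 6*h - 2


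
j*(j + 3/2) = j^2 + 3*j/2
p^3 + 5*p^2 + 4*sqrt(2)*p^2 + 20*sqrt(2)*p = p*(p + 5)*(p + 4*sqrt(2))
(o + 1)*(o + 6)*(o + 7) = o^3 + 14*o^2 + 55*o + 42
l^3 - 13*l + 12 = (l - 3)*(l - 1)*(l + 4)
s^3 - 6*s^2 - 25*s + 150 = (s - 6)*(s - 5)*(s + 5)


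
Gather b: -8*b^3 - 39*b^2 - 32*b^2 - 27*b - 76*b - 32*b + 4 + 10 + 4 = -8*b^3 - 71*b^2 - 135*b + 18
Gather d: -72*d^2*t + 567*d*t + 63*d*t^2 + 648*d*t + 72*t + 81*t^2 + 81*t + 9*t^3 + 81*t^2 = -72*d^2*t + d*(63*t^2 + 1215*t) + 9*t^3 + 162*t^2 + 153*t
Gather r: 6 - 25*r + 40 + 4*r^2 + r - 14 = 4*r^2 - 24*r + 32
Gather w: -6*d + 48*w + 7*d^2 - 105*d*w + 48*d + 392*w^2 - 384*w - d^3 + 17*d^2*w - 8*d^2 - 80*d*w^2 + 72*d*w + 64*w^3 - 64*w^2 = -d^3 - d^2 + 42*d + 64*w^3 + w^2*(328 - 80*d) + w*(17*d^2 - 33*d - 336)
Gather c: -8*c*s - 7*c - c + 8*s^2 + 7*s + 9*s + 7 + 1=c*(-8*s - 8) + 8*s^2 + 16*s + 8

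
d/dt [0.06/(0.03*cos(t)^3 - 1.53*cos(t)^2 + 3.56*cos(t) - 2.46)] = (0.0054*cos(t)^2 - 0.1836*cos(t) + 0.2136)*sin(t)/(0.03*cos(t)^3 - 1.53*cos(t)^2 + 3.56*cos(t) - 2.46)^2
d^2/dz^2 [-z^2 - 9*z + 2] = -2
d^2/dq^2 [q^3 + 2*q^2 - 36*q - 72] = 6*q + 4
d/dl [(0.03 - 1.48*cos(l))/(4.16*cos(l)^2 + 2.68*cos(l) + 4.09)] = (-6.1568*cos(l)^2 + 0.2496*cos(l) + 6.1336)*sin(l)/(17.3056*cos(l)^4 + 22.2976*cos(l)^3 + 41.2112*cos(l)^2 + 21.9224*cos(l) + 16.7281)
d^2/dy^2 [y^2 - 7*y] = 2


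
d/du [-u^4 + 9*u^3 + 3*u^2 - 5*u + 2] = -4*u^3 + 27*u^2 + 6*u - 5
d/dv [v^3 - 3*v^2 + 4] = 3*v*(v - 2)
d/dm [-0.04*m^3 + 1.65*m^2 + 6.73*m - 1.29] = -0.12*m^2 + 3.3*m + 6.73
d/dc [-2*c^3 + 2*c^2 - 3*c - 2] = -6*c^2 + 4*c - 3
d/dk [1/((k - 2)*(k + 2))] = -2*k/(k^4 - 8*k^2 + 16)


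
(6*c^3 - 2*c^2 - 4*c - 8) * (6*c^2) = 36*c^5 - 12*c^4 - 24*c^3 - 48*c^2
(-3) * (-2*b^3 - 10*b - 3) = 6*b^3 + 30*b + 9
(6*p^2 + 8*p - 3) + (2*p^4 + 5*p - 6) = 2*p^4 + 6*p^2 + 13*p - 9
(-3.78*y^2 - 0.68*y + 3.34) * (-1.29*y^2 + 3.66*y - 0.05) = 4.8762*y^4 - 12.9576*y^3 - 6.6084*y^2 + 12.2584*y - 0.167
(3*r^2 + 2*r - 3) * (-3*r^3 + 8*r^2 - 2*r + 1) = -9*r^5 + 18*r^4 + 19*r^3 - 25*r^2 + 8*r - 3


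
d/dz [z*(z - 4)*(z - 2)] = 3*z^2 - 12*z + 8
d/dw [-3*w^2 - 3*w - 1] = -6*w - 3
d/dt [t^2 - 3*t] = 2*t - 3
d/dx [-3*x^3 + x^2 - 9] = x*(2 - 9*x)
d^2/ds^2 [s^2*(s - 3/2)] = 6*s - 3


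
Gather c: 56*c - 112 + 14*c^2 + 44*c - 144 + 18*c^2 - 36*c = 32*c^2 + 64*c - 256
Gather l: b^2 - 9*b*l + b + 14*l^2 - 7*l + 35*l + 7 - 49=b^2 + b + 14*l^2 + l*(28 - 9*b) - 42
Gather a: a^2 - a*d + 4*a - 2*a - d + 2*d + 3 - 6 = a^2 + a*(2 - d) + d - 3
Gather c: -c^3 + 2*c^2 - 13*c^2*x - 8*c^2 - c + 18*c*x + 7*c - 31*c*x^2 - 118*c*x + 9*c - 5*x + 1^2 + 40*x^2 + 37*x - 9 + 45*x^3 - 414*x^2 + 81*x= -c^3 + c^2*(-13*x - 6) + c*(-31*x^2 - 100*x + 15) + 45*x^3 - 374*x^2 + 113*x - 8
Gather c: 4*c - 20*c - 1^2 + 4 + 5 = 8 - 16*c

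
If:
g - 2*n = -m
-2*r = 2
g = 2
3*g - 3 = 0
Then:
No Solution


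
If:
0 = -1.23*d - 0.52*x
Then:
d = -0.422764227642276*x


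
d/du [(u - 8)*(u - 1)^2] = (u - 1)*(3*u - 17)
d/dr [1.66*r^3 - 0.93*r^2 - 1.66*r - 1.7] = 4.98*r^2 - 1.86*r - 1.66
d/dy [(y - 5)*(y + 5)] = 2*y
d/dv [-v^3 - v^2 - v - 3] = -3*v^2 - 2*v - 1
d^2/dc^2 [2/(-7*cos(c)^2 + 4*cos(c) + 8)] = 2*(-196*sin(c)^4 + 338*sin(c)^2 - 73*cos(c) + 21*cos(3*c) + 2)/(7*sin(c)^2 + 4*cos(c) + 1)^3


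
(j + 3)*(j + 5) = j^2 + 8*j + 15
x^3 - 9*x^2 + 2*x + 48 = (x - 8)*(x - 3)*(x + 2)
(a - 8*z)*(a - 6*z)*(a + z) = a^3 - 13*a^2*z + 34*a*z^2 + 48*z^3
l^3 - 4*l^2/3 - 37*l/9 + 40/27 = (l - 8/3)*(l - 1/3)*(l + 5/3)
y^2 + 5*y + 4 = (y + 1)*(y + 4)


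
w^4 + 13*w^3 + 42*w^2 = w^2*(w + 6)*(w + 7)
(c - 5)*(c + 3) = c^2 - 2*c - 15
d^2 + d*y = d*(d + y)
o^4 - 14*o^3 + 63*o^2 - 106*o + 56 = (o - 7)*(o - 4)*(o - 2)*(o - 1)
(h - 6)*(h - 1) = h^2 - 7*h + 6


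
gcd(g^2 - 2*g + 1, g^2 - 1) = g - 1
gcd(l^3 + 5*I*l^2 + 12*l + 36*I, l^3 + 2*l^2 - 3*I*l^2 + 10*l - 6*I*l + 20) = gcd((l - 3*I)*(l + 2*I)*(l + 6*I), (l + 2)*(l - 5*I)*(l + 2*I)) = l + 2*I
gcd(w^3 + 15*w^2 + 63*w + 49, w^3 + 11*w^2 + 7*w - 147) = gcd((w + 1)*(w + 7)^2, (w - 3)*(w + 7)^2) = w^2 + 14*w + 49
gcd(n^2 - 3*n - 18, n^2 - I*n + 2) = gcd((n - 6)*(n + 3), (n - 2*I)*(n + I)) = 1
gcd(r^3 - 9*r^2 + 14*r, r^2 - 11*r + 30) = 1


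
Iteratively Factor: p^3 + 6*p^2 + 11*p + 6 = (p + 2)*(p^2 + 4*p + 3) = (p + 1)*(p + 2)*(p + 3)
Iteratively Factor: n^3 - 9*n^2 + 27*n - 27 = (n - 3)*(n^2 - 6*n + 9) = (n - 3)^2*(n - 3)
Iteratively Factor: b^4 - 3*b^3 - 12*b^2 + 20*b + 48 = (b + 2)*(b^3 - 5*b^2 - 2*b + 24) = (b + 2)^2*(b^2 - 7*b + 12) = (b - 3)*(b + 2)^2*(b - 4)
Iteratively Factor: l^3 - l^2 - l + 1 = (l + 1)*(l^2 - 2*l + 1) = (l - 1)*(l + 1)*(l - 1)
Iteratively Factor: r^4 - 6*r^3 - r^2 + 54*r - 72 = (r - 3)*(r^3 - 3*r^2 - 10*r + 24) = (r - 4)*(r - 3)*(r^2 + r - 6) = (r - 4)*(r - 3)*(r + 3)*(r - 2)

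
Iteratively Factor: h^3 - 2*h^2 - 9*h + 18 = (h - 2)*(h^2 - 9) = (h - 3)*(h - 2)*(h + 3)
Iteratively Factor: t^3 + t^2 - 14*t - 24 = (t + 3)*(t^2 - 2*t - 8) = (t + 2)*(t + 3)*(t - 4)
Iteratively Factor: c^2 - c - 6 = (c + 2)*(c - 3)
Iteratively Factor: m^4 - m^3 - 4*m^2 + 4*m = (m + 2)*(m^3 - 3*m^2 + 2*m) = m*(m + 2)*(m^2 - 3*m + 2) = m*(m - 1)*(m + 2)*(m - 2)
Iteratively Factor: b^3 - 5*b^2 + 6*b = (b - 2)*(b^2 - 3*b) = b*(b - 2)*(b - 3)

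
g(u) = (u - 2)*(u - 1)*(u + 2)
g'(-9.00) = 257.00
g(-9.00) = -770.00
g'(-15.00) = 701.00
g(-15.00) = -3536.00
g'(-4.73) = 72.58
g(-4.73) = -105.28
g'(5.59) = 78.56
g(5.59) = 125.07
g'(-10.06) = 319.73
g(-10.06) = -1075.07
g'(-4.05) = 53.31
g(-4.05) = -62.63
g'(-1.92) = 10.90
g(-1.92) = 0.92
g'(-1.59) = 6.76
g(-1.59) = 3.81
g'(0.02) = -4.04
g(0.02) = 3.92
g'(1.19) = -2.13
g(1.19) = -0.49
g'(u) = (u - 2)*(u - 1) + (u - 2)*(u + 2) + (u - 1)*(u + 2)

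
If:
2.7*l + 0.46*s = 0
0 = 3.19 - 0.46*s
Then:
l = -1.18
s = 6.93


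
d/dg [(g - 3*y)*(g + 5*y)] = 2*g + 2*y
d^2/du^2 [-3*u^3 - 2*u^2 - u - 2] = -18*u - 4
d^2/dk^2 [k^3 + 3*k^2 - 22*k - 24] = 6*k + 6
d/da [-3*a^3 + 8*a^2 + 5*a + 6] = -9*a^2 + 16*a + 5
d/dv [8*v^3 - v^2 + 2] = 2*v*(12*v - 1)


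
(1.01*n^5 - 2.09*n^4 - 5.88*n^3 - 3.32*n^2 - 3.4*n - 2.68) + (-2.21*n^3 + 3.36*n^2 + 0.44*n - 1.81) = 1.01*n^5 - 2.09*n^4 - 8.09*n^3 + 0.04*n^2 - 2.96*n - 4.49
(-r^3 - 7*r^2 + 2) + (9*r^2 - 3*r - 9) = -r^3 + 2*r^2 - 3*r - 7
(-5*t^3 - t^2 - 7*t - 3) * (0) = 0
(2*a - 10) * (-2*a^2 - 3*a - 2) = -4*a^3 + 14*a^2 + 26*a + 20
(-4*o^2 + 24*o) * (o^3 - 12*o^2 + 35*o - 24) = -4*o^5 + 72*o^4 - 428*o^3 + 936*o^2 - 576*o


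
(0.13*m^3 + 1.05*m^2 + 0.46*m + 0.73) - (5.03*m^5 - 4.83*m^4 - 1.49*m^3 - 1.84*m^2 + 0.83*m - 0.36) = -5.03*m^5 + 4.83*m^4 + 1.62*m^3 + 2.89*m^2 - 0.37*m + 1.09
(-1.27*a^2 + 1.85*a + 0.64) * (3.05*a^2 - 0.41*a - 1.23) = -3.8735*a^4 + 6.1632*a^3 + 2.7556*a^2 - 2.5379*a - 0.7872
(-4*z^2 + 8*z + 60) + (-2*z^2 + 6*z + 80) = -6*z^2 + 14*z + 140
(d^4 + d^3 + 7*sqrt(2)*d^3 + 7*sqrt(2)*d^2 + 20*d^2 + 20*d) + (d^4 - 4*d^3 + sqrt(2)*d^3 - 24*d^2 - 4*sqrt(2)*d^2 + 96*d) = 2*d^4 - 3*d^3 + 8*sqrt(2)*d^3 - 4*d^2 + 3*sqrt(2)*d^2 + 116*d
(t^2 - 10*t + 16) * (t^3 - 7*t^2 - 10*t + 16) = t^5 - 17*t^4 + 76*t^3 + 4*t^2 - 320*t + 256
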